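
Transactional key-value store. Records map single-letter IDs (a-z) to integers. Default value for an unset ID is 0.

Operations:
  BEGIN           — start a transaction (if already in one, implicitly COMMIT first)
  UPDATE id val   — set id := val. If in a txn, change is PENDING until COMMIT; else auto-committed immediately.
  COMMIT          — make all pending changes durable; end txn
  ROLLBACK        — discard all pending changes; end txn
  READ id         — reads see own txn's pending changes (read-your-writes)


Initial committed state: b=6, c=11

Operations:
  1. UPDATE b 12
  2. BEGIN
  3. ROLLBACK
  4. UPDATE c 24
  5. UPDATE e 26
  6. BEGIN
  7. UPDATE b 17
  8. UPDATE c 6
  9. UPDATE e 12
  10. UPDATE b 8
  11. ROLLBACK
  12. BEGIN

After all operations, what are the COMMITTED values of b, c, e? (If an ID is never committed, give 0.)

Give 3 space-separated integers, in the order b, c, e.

Answer: 12 24 26

Derivation:
Initial committed: {b=6, c=11}
Op 1: UPDATE b=12 (auto-commit; committed b=12)
Op 2: BEGIN: in_txn=True, pending={}
Op 3: ROLLBACK: discarded pending []; in_txn=False
Op 4: UPDATE c=24 (auto-commit; committed c=24)
Op 5: UPDATE e=26 (auto-commit; committed e=26)
Op 6: BEGIN: in_txn=True, pending={}
Op 7: UPDATE b=17 (pending; pending now {b=17})
Op 8: UPDATE c=6 (pending; pending now {b=17, c=6})
Op 9: UPDATE e=12 (pending; pending now {b=17, c=6, e=12})
Op 10: UPDATE b=8 (pending; pending now {b=8, c=6, e=12})
Op 11: ROLLBACK: discarded pending ['b', 'c', 'e']; in_txn=False
Op 12: BEGIN: in_txn=True, pending={}
Final committed: {b=12, c=24, e=26}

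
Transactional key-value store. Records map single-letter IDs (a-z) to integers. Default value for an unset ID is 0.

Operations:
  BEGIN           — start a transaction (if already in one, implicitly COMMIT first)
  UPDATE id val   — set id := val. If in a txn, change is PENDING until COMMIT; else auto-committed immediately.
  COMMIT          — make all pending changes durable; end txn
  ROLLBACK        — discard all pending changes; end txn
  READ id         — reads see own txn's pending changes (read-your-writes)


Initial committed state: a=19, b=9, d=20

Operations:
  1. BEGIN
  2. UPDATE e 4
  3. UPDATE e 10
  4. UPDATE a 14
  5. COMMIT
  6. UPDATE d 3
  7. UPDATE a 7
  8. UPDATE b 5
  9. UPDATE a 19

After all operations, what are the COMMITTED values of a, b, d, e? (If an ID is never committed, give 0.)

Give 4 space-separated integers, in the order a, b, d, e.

Initial committed: {a=19, b=9, d=20}
Op 1: BEGIN: in_txn=True, pending={}
Op 2: UPDATE e=4 (pending; pending now {e=4})
Op 3: UPDATE e=10 (pending; pending now {e=10})
Op 4: UPDATE a=14 (pending; pending now {a=14, e=10})
Op 5: COMMIT: merged ['a', 'e'] into committed; committed now {a=14, b=9, d=20, e=10}
Op 6: UPDATE d=3 (auto-commit; committed d=3)
Op 7: UPDATE a=7 (auto-commit; committed a=7)
Op 8: UPDATE b=5 (auto-commit; committed b=5)
Op 9: UPDATE a=19 (auto-commit; committed a=19)
Final committed: {a=19, b=5, d=3, e=10}

Answer: 19 5 3 10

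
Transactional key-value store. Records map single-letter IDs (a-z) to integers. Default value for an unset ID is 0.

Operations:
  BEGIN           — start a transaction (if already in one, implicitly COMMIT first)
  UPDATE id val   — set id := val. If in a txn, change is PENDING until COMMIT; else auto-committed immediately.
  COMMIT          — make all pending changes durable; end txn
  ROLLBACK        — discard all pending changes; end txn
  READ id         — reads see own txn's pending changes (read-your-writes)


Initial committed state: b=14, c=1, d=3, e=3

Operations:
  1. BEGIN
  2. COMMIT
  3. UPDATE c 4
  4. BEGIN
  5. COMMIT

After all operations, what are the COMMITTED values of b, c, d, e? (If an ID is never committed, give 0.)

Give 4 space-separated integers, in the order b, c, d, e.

Initial committed: {b=14, c=1, d=3, e=3}
Op 1: BEGIN: in_txn=True, pending={}
Op 2: COMMIT: merged [] into committed; committed now {b=14, c=1, d=3, e=3}
Op 3: UPDATE c=4 (auto-commit; committed c=4)
Op 4: BEGIN: in_txn=True, pending={}
Op 5: COMMIT: merged [] into committed; committed now {b=14, c=4, d=3, e=3}
Final committed: {b=14, c=4, d=3, e=3}

Answer: 14 4 3 3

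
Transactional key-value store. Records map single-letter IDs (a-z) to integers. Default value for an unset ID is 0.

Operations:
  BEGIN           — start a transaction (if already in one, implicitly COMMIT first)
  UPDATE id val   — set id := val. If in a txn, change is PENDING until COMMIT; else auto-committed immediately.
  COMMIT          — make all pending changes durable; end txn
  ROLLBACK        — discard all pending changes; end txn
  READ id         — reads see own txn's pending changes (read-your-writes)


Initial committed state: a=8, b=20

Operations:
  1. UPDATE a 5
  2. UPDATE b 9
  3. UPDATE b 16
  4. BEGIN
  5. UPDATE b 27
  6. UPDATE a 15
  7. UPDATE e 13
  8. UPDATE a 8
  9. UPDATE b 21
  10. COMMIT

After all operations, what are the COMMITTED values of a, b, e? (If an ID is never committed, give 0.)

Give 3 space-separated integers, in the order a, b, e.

Initial committed: {a=8, b=20}
Op 1: UPDATE a=5 (auto-commit; committed a=5)
Op 2: UPDATE b=9 (auto-commit; committed b=9)
Op 3: UPDATE b=16 (auto-commit; committed b=16)
Op 4: BEGIN: in_txn=True, pending={}
Op 5: UPDATE b=27 (pending; pending now {b=27})
Op 6: UPDATE a=15 (pending; pending now {a=15, b=27})
Op 7: UPDATE e=13 (pending; pending now {a=15, b=27, e=13})
Op 8: UPDATE a=8 (pending; pending now {a=8, b=27, e=13})
Op 9: UPDATE b=21 (pending; pending now {a=8, b=21, e=13})
Op 10: COMMIT: merged ['a', 'b', 'e'] into committed; committed now {a=8, b=21, e=13}
Final committed: {a=8, b=21, e=13}

Answer: 8 21 13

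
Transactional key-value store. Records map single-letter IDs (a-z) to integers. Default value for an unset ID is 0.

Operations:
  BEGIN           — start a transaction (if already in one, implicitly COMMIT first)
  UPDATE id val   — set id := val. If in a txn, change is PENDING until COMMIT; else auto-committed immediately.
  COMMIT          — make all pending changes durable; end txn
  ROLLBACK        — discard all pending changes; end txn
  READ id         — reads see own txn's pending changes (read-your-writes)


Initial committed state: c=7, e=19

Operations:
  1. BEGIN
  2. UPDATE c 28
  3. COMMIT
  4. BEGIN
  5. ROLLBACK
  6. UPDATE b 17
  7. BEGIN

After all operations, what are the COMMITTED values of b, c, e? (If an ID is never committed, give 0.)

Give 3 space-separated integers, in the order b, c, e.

Initial committed: {c=7, e=19}
Op 1: BEGIN: in_txn=True, pending={}
Op 2: UPDATE c=28 (pending; pending now {c=28})
Op 3: COMMIT: merged ['c'] into committed; committed now {c=28, e=19}
Op 4: BEGIN: in_txn=True, pending={}
Op 5: ROLLBACK: discarded pending []; in_txn=False
Op 6: UPDATE b=17 (auto-commit; committed b=17)
Op 7: BEGIN: in_txn=True, pending={}
Final committed: {b=17, c=28, e=19}

Answer: 17 28 19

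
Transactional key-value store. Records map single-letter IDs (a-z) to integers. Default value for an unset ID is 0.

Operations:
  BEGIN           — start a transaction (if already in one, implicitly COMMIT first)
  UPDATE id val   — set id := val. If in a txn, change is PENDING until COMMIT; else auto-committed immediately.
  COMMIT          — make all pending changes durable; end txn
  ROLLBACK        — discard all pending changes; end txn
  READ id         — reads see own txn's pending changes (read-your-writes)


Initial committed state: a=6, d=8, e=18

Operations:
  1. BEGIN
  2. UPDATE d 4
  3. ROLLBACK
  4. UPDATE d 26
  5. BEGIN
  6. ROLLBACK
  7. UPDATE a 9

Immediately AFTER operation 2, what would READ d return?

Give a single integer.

Initial committed: {a=6, d=8, e=18}
Op 1: BEGIN: in_txn=True, pending={}
Op 2: UPDATE d=4 (pending; pending now {d=4})
After op 2: visible(d) = 4 (pending={d=4}, committed={a=6, d=8, e=18})

Answer: 4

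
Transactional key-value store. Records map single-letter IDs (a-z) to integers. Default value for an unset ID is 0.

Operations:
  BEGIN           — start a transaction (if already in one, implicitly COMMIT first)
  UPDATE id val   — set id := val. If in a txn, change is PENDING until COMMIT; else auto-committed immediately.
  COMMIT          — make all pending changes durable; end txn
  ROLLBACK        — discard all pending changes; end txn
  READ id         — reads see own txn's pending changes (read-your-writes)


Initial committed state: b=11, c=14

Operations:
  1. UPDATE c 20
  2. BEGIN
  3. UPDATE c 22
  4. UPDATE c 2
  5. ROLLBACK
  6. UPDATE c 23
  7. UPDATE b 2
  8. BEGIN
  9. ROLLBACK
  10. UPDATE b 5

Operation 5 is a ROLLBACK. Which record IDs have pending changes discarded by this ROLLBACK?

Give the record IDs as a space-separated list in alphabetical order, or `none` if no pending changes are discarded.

Answer: c

Derivation:
Initial committed: {b=11, c=14}
Op 1: UPDATE c=20 (auto-commit; committed c=20)
Op 2: BEGIN: in_txn=True, pending={}
Op 3: UPDATE c=22 (pending; pending now {c=22})
Op 4: UPDATE c=2 (pending; pending now {c=2})
Op 5: ROLLBACK: discarded pending ['c']; in_txn=False
Op 6: UPDATE c=23 (auto-commit; committed c=23)
Op 7: UPDATE b=2 (auto-commit; committed b=2)
Op 8: BEGIN: in_txn=True, pending={}
Op 9: ROLLBACK: discarded pending []; in_txn=False
Op 10: UPDATE b=5 (auto-commit; committed b=5)
ROLLBACK at op 5 discards: ['c']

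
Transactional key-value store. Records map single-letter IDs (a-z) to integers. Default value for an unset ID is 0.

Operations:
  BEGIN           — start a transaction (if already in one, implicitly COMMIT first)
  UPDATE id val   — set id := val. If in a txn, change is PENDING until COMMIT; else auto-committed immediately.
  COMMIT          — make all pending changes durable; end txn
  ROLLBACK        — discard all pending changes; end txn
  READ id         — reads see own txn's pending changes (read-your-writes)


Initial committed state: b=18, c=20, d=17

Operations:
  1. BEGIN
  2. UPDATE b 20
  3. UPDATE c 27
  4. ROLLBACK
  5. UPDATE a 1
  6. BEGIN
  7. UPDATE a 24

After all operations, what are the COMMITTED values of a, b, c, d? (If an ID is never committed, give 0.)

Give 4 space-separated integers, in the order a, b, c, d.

Answer: 1 18 20 17

Derivation:
Initial committed: {b=18, c=20, d=17}
Op 1: BEGIN: in_txn=True, pending={}
Op 2: UPDATE b=20 (pending; pending now {b=20})
Op 3: UPDATE c=27 (pending; pending now {b=20, c=27})
Op 4: ROLLBACK: discarded pending ['b', 'c']; in_txn=False
Op 5: UPDATE a=1 (auto-commit; committed a=1)
Op 6: BEGIN: in_txn=True, pending={}
Op 7: UPDATE a=24 (pending; pending now {a=24})
Final committed: {a=1, b=18, c=20, d=17}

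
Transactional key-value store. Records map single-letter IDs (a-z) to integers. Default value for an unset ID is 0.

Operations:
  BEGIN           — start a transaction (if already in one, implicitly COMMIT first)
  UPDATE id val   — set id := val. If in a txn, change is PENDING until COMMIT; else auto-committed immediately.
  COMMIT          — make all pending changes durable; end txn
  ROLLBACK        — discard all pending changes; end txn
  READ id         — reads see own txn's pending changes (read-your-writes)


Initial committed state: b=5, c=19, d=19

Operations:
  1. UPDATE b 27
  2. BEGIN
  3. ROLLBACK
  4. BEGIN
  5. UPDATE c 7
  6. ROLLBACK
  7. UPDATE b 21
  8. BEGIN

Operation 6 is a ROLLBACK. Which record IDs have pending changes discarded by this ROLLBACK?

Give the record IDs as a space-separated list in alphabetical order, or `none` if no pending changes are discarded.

Answer: c

Derivation:
Initial committed: {b=5, c=19, d=19}
Op 1: UPDATE b=27 (auto-commit; committed b=27)
Op 2: BEGIN: in_txn=True, pending={}
Op 3: ROLLBACK: discarded pending []; in_txn=False
Op 4: BEGIN: in_txn=True, pending={}
Op 5: UPDATE c=7 (pending; pending now {c=7})
Op 6: ROLLBACK: discarded pending ['c']; in_txn=False
Op 7: UPDATE b=21 (auto-commit; committed b=21)
Op 8: BEGIN: in_txn=True, pending={}
ROLLBACK at op 6 discards: ['c']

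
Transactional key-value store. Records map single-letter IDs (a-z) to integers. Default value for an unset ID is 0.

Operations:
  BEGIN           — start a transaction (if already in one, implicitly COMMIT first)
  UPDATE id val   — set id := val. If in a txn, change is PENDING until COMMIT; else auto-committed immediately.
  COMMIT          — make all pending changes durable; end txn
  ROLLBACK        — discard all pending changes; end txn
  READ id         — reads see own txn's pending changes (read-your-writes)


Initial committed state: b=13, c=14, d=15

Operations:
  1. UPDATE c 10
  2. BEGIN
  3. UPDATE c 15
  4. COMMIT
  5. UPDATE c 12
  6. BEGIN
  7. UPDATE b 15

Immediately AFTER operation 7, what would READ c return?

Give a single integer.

Initial committed: {b=13, c=14, d=15}
Op 1: UPDATE c=10 (auto-commit; committed c=10)
Op 2: BEGIN: in_txn=True, pending={}
Op 3: UPDATE c=15 (pending; pending now {c=15})
Op 4: COMMIT: merged ['c'] into committed; committed now {b=13, c=15, d=15}
Op 5: UPDATE c=12 (auto-commit; committed c=12)
Op 6: BEGIN: in_txn=True, pending={}
Op 7: UPDATE b=15 (pending; pending now {b=15})
After op 7: visible(c) = 12 (pending={b=15}, committed={b=13, c=12, d=15})

Answer: 12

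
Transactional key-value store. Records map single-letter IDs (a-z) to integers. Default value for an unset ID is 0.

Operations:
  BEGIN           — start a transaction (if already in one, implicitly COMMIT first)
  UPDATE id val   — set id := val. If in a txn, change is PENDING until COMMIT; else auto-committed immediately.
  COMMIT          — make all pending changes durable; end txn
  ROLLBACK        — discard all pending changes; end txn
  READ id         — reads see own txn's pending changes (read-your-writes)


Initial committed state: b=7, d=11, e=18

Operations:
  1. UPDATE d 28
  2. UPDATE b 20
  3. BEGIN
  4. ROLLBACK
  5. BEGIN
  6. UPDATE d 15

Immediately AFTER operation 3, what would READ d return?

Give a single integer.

Answer: 28

Derivation:
Initial committed: {b=7, d=11, e=18}
Op 1: UPDATE d=28 (auto-commit; committed d=28)
Op 2: UPDATE b=20 (auto-commit; committed b=20)
Op 3: BEGIN: in_txn=True, pending={}
After op 3: visible(d) = 28 (pending={}, committed={b=20, d=28, e=18})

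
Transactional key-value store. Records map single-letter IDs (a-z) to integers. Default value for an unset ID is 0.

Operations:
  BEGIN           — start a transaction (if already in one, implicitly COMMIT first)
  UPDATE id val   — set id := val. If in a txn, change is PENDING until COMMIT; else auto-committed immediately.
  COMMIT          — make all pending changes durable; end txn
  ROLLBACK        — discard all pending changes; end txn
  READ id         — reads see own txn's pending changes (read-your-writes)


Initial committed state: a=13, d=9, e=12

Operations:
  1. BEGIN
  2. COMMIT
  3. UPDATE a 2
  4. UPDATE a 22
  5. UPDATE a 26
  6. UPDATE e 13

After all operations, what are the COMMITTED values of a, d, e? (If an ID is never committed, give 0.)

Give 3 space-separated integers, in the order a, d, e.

Initial committed: {a=13, d=9, e=12}
Op 1: BEGIN: in_txn=True, pending={}
Op 2: COMMIT: merged [] into committed; committed now {a=13, d=9, e=12}
Op 3: UPDATE a=2 (auto-commit; committed a=2)
Op 4: UPDATE a=22 (auto-commit; committed a=22)
Op 5: UPDATE a=26 (auto-commit; committed a=26)
Op 6: UPDATE e=13 (auto-commit; committed e=13)
Final committed: {a=26, d=9, e=13}

Answer: 26 9 13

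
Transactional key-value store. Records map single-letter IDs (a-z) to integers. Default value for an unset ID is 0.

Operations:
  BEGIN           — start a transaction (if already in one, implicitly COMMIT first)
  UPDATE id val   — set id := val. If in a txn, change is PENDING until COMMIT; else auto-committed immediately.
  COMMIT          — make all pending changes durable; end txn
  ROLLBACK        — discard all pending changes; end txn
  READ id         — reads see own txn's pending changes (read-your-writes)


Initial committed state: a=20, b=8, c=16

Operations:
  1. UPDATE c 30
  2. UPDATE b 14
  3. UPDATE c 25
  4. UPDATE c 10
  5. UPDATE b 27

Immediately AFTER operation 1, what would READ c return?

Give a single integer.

Initial committed: {a=20, b=8, c=16}
Op 1: UPDATE c=30 (auto-commit; committed c=30)
After op 1: visible(c) = 30 (pending={}, committed={a=20, b=8, c=30})

Answer: 30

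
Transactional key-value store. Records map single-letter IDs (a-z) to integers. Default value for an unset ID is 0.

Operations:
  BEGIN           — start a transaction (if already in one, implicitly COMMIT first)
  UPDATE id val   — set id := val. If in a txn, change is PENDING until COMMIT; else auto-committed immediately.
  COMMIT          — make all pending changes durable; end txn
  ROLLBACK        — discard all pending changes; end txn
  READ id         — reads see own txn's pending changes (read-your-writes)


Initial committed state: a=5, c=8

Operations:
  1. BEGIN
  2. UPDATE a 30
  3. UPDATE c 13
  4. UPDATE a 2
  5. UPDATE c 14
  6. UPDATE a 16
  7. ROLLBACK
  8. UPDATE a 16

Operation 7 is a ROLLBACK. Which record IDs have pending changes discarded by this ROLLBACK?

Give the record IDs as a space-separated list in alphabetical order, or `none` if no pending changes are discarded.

Initial committed: {a=5, c=8}
Op 1: BEGIN: in_txn=True, pending={}
Op 2: UPDATE a=30 (pending; pending now {a=30})
Op 3: UPDATE c=13 (pending; pending now {a=30, c=13})
Op 4: UPDATE a=2 (pending; pending now {a=2, c=13})
Op 5: UPDATE c=14 (pending; pending now {a=2, c=14})
Op 6: UPDATE a=16 (pending; pending now {a=16, c=14})
Op 7: ROLLBACK: discarded pending ['a', 'c']; in_txn=False
Op 8: UPDATE a=16 (auto-commit; committed a=16)
ROLLBACK at op 7 discards: ['a', 'c']

Answer: a c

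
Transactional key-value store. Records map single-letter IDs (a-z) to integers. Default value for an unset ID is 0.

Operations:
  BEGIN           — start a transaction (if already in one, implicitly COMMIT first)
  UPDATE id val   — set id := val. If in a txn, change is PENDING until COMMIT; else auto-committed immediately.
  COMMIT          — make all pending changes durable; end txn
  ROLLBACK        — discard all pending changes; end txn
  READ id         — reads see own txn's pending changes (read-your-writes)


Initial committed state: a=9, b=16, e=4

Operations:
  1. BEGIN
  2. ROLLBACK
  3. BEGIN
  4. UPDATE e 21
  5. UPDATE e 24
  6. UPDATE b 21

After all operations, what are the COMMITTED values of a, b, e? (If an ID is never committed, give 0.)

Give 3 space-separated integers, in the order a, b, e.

Answer: 9 16 4

Derivation:
Initial committed: {a=9, b=16, e=4}
Op 1: BEGIN: in_txn=True, pending={}
Op 2: ROLLBACK: discarded pending []; in_txn=False
Op 3: BEGIN: in_txn=True, pending={}
Op 4: UPDATE e=21 (pending; pending now {e=21})
Op 5: UPDATE e=24 (pending; pending now {e=24})
Op 6: UPDATE b=21 (pending; pending now {b=21, e=24})
Final committed: {a=9, b=16, e=4}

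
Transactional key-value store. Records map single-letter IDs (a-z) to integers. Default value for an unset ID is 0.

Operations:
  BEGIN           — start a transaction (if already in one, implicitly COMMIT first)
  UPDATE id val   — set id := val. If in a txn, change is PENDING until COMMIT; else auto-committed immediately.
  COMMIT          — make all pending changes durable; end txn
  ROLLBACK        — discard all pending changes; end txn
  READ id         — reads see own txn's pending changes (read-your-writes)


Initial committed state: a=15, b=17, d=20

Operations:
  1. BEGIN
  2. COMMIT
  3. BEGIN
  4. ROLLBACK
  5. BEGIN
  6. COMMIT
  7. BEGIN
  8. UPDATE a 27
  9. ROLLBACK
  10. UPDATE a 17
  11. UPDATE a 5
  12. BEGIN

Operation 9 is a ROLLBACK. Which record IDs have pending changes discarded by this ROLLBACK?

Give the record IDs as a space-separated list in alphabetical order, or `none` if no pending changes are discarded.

Answer: a

Derivation:
Initial committed: {a=15, b=17, d=20}
Op 1: BEGIN: in_txn=True, pending={}
Op 2: COMMIT: merged [] into committed; committed now {a=15, b=17, d=20}
Op 3: BEGIN: in_txn=True, pending={}
Op 4: ROLLBACK: discarded pending []; in_txn=False
Op 5: BEGIN: in_txn=True, pending={}
Op 6: COMMIT: merged [] into committed; committed now {a=15, b=17, d=20}
Op 7: BEGIN: in_txn=True, pending={}
Op 8: UPDATE a=27 (pending; pending now {a=27})
Op 9: ROLLBACK: discarded pending ['a']; in_txn=False
Op 10: UPDATE a=17 (auto-commit; committed a=17)
Op 11: UPDATE a=5 (auto-commit; committed a=5)
Op 12: BEGIN: in_txn=True, pending={}
ROLLBACK at op 9 discards: ['a']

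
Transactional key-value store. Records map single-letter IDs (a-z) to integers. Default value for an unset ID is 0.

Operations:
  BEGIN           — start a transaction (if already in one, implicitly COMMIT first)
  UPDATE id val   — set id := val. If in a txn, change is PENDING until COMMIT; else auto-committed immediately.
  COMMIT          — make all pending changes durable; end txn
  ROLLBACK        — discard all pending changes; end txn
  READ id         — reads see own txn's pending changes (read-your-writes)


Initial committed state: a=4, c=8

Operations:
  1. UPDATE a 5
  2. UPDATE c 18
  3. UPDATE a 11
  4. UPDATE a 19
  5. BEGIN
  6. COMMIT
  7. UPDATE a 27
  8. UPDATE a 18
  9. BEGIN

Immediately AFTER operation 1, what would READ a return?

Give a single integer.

Initial committed: {a=4, c=8}
Op 1: UPDATE a=5 (auto-commit; committed a=5)
After op 1: visible(a) = 5 (pending={}, committed={a=5, c=8})

Answer: 5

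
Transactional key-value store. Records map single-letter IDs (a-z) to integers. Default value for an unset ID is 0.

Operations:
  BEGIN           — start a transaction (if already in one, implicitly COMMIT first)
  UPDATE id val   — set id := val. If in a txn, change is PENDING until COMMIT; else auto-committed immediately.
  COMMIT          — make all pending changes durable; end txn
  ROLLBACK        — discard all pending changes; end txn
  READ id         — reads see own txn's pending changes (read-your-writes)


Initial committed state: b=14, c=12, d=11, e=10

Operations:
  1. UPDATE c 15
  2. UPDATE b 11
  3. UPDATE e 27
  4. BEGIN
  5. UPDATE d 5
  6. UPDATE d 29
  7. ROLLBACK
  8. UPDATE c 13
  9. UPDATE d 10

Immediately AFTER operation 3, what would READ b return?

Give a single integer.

Initial committed: {b=14, c=12, d=11, e=10}
Op 1: UPDATE c=15 (auto-commit; committed c=15)
Op 2: UPDATE b=11 (auto-commit; committed b=11)
Op 3: UPDATE e=27 (auto-commit; committed e=27)
After op 3: visible(b) = 11 (pending={}, committed={b=11, c=15, d=11, e=27})

Answer: 11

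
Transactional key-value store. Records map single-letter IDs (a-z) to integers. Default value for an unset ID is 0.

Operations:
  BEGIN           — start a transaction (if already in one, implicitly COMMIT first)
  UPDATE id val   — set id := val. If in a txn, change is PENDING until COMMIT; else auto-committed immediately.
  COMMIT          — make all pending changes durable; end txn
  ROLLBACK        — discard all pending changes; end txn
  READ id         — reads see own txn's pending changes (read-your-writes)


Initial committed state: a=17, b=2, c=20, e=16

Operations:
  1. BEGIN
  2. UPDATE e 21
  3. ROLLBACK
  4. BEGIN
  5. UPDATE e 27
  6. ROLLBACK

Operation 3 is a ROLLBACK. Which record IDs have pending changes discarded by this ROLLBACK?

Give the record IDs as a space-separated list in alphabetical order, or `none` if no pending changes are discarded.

Initial committed: {a=17, b=2, c=20, e=16}
Op 1: BEGIN: in_txn=True, pending={}
Op 2: UPDATE e=21 (pending; pending now {e=21})
Op 3: ROLLBACK: discarded pending ['e']; in_txn=False
Op 4: BEGIN: in_txn=True, pending={}
Op 5: UPDATE e=27 (pending; pending now {e=27})
Op 6: ROLLBACK: discarded pending ['e']; in_txn=False
ROLLBACK at op 3 discards: ['e']

Answer: e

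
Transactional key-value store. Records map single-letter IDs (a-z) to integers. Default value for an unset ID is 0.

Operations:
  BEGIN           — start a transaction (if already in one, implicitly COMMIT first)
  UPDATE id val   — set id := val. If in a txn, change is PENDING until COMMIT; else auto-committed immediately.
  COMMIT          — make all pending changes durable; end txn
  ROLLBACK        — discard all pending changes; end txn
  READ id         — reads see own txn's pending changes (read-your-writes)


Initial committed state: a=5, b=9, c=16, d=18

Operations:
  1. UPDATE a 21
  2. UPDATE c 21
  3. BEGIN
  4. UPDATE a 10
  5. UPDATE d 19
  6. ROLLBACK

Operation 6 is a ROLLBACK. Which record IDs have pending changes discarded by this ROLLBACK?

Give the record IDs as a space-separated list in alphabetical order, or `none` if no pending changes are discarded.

Initial committed: {a=5, b=9, c=16, d=18}
Op 1: UPDATE a=21 (auto-commit; committed a=21)
Op 2: UPDATE c=21 (auto-commit; committed c=21)
Op 3: BEGIN: in_txn=True, pending={}
Op 4: UPDATE a=10 (pending; pending now {a=10})
Op 5: UPDATE d=19 (pending; pending now {a=10, d=19})
Op 6: ROLLBACK: discarded pending ['a', 'd']; in_txn=False
ROLLBACK at op 6 discards: ['a', 'd']

Answer: a d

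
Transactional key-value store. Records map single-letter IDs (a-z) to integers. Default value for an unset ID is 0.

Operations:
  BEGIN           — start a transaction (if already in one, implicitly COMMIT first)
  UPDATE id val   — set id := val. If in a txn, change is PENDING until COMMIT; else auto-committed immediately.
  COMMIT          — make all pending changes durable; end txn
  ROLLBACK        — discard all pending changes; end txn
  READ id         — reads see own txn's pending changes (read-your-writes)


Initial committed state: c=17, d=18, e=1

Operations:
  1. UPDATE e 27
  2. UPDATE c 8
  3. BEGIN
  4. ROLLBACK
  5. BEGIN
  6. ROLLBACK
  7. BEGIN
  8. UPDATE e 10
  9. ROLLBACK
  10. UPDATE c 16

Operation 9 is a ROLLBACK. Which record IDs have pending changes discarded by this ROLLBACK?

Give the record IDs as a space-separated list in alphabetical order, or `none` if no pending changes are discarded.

Answer: e

Derivation:
Initial committed: {c=17, d=18, e=1}
Op 1: UPDATE e=27 (auto-commit; committed e=27)
Op 2: UPDATE c=8 (auto-commit; committed c=8)
Op 3: BEGIN: in_txn=True, pending={}
Op 4: ROLLBACK: discarded pending []; in_txn=False
Op 5: BEGIN: in_txn=True, pending={}
Op 6: ROLLBACK: discarded pending []; in_txn=False
Op 7: BEGIN: in_txn=True, pending={}
Op 8: UPDATE e=10 (pending; pending now {e=10})
Op 9: ROLLBACK: discarded pending ['e']; in_txn=False
Op 10: UPDATE c=16 (auto-commit; committed c=16)
ROLLBACK at op 9 discards: ['e']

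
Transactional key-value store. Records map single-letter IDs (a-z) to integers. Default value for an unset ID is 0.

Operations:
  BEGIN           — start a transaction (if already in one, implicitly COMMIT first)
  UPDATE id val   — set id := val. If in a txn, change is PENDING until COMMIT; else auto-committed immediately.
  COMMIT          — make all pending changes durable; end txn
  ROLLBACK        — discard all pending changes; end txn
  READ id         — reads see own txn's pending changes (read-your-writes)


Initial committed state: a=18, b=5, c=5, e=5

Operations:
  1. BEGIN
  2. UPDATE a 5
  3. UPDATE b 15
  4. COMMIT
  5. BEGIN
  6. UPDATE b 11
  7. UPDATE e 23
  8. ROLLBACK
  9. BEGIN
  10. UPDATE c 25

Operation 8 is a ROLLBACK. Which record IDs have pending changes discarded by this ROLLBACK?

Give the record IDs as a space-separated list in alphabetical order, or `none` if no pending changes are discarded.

Initial committed: {a=18, b=5, c=5, e=5}
Op 1: BEGIN: in_txn=True, pending={}
Op 2: UPDATE a=5 (pending; pending now {a=5})
Op 3: UPDATE b=15 (pending; pending now {a=5, b=15})
Op 4: COMMIT: merged ['a', 'b'] into committed; committed now {a=5, b=15, c=5, e=5}
Op 5: BEGIN: in_txn=True, pending={}
Op 6: UPDATE b=11 (pending; pending now {b=11})
Op 7: UPDATE e=23 (pending; pending now {b=11, e=23})
Op 8: ROLLBACK: discarded pending ['b', 'e']; in_txn=False
Op 9: BEGIN: in_txn=True, pending={}
Op 10: UPDATE c=25 (pending; pending now {c=25})
ROLLBACK at op 8 discards: ['b', 'e']

Answer: b e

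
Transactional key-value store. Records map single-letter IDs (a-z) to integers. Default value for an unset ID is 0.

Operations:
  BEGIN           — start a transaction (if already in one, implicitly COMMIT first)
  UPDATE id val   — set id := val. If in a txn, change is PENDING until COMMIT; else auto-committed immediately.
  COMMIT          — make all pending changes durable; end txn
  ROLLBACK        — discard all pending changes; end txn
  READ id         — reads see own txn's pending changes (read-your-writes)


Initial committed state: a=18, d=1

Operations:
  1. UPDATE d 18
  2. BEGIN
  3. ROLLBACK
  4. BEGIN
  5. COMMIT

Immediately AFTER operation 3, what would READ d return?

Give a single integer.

Answer: 18

Derivation:
Initial committed: {a=18, d=1}
Op 1: UPDATE d=18 (auto-commit; committed d=18)
Op 2: BEGIN: in_txn=True, pending={}
Op 3: ROLLBACK: discarded pending []; in_txn=False
After op 3: visible(d) = 18 (pending={}, committed={a=18, d=18})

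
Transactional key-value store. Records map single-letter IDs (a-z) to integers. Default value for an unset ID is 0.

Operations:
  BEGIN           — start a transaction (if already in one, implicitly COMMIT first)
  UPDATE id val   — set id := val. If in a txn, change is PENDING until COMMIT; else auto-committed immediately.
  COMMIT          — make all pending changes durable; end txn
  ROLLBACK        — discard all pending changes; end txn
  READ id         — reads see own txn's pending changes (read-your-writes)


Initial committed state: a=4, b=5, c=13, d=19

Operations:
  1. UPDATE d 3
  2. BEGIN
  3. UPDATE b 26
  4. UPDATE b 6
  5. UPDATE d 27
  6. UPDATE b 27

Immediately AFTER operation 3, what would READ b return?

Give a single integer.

Initial committed: {a=4, b=5, c=13, d=19}
Op 1: UPDATE d=3 (auto-commit; committed d=3)
Op 2: BEGIN: in_txn=True, pending={}
Op 3: UPDATE b=26 (pending; pending now {b=26})
After op 3: visible(b) = 26 (pending={b=26}, committed={a=4, b=5, c=13, d=3})

Answer: 26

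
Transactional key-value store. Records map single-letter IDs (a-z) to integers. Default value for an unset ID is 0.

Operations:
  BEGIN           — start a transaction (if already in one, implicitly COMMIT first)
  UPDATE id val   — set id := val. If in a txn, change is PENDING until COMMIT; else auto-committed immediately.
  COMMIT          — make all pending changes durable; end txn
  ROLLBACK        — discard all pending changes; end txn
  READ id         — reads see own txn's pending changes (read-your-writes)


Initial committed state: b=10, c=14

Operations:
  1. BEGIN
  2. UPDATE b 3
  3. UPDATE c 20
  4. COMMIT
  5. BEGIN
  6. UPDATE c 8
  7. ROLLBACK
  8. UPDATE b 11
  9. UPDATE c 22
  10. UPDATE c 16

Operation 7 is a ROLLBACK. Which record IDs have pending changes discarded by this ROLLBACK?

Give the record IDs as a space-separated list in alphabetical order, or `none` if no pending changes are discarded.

Initial committed: {b=10, c=14}
Op 1: BEGIN: in_txn=True, pending={}
Op 2: UPDATE b=3 (pending; pending now {b=3})
Op 3: UPDATE c=20 (pending; pending now {b=3, c=20})
Op 4: COMMIT: merged ['b', 'c'] into committed; committed now {b=3, c=20}
Op 5: BEGIN: in_txn=True, pending={}
Op 6: UPDATE c=8 (pending; pending now {c=8})
Op 7: ROLLBACK: discarded pending ['c']; in_txn=False
Op 8: UPDATE b=11 (auto-commit; committed b=11)
Op 9: UPDATE c=22 (auto-commit; committed c=22)
Op 10: UPDATE c=16 (auto-commit; committed c=16)
ROLLBACK at op 7 discards: ['c']

Answer: c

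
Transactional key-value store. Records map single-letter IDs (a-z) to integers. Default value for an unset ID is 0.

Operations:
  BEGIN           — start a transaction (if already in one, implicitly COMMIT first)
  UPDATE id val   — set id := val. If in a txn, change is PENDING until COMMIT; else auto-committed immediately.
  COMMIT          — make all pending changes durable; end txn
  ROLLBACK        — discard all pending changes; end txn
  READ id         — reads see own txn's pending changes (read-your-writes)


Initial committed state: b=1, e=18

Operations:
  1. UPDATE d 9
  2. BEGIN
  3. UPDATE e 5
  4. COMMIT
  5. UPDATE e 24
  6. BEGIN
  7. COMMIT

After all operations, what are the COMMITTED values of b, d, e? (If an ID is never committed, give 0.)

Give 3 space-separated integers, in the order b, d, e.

Initial committed: {b=1, e=18}
Op 1: UPDATE d=9 (auto-commit; committed d=9)
Op 2: BEGIN: in_txn=True, pending={}
Op 3: UPDATE e=5 (pending; pending now {e=5})
Op 4: COMMIT: merged ['e'] into committed; committed now {b=1, d=9, e=5}
Op 5: UPDATE e=24 (auto-commit; committed e=24)
Op 6: BEGIN: in_txn=True, pending={}
Op 7: COMMIT: merged [] into committed; committed now {b=1, d=9, e=24}
Final committed: {b=1, d=9, e=24}

Answer: 1 9 24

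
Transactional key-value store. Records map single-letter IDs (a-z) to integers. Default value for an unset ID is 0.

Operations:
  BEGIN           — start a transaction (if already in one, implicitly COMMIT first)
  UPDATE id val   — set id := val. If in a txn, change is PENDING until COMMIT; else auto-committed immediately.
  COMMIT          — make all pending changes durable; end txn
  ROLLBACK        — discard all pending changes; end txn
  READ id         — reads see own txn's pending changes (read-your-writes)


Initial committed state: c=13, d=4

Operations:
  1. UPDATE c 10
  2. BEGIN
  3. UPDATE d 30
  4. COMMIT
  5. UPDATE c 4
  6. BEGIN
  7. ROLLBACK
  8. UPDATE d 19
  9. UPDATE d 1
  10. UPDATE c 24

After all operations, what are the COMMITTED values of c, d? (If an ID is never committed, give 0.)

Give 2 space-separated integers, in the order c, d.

Answer: 24 1

Derivation:
Initial committed: {c=13, d=4}
Op 1: UPDATE c=10 (auto-commit; committed c=10)
Op 2: BEGIN: in_txn=True, pending={}
Op 3: UPDATE d=30 (pending; pending now {d=30})
Op 4: COMMIT: merged ['d'] into committed; committed now {c=10, d=30}
Op 5: UPDATE c=4 (auto-commit; committed c=4)
Op 6: BEGIN: in_txn=True, pending={}
Op 7: ROLLBACK: discarded pending []; in_txn=False
Op 8: UPDATE d=19 (auto-commit; committed d=19)
Op 9: UPDATE d=1 (auto-commit; committed d=1)
Op 10: UPDATE c=24 (auto-commit; committed c=24)
Final committed: {c=24, d=1}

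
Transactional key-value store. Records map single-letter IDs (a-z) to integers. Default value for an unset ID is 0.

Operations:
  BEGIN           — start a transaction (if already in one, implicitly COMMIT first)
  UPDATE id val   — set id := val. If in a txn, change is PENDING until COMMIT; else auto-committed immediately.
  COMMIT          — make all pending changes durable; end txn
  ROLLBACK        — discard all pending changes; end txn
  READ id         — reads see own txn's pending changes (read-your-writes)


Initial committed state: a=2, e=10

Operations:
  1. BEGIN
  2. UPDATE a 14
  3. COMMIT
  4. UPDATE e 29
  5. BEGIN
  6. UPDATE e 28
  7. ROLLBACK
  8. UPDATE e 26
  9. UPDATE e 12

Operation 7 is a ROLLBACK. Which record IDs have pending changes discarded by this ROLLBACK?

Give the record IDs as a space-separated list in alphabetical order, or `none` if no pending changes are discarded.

Answer: e

Derivation:
Initial committed: {a=2, e=10}
Op 1: BEGIN: in_txn=True, pending={}
Op 2: UPDATE a=14 (pending; pending now {a=14})
Op 3: COMMIT: merged ['a'] into committed; committed now {a=14, e=10}
Op 4: UPDATE e=29 (auto-commit; committed e=29)
Op 5: BEGIN: in_txn=True, pending={}
Op 6: UPDATE e=28 (pending; pending now {e=28})
Op 7: ROLLBACK: discarded pending ['e']; in_txn=False
Op 8: UPDATE e=26 (auto-commit; committed e=26)
Op 9: UPDATE e=12 (auto-commit; committed e=12)
ROLLBACK at op 7 discards: ['e']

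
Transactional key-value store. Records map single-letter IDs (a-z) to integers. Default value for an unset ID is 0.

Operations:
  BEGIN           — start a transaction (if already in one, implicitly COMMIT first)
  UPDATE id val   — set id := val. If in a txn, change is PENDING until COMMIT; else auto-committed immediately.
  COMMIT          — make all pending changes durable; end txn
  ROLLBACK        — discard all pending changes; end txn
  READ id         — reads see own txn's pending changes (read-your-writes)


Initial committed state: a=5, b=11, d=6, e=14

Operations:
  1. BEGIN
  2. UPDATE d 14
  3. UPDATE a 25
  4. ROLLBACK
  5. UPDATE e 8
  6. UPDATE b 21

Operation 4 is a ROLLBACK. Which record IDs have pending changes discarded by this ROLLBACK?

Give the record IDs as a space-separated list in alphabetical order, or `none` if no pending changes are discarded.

Initial committed: {a=5, b=11, d=6, e=14}
Op 1: BEGIN: in_txn=True, pending={}
Op 2: UPDATE d=14 (pending; pending now {d=14})
Op 3: UPDATE a=25 (pending; pending now {a=25, d=14})
Op 4: ROLLBACK: discarded pending ['a', 'd']; in_txn=False
Op 5: UPDATE e=8 (auto-commit; committed e=8)
Op 6: UPDATE b=21 (auto-commit; committed b=21)
ROLLBACK at op 4 discards: ['a', 'd']

Answer: a d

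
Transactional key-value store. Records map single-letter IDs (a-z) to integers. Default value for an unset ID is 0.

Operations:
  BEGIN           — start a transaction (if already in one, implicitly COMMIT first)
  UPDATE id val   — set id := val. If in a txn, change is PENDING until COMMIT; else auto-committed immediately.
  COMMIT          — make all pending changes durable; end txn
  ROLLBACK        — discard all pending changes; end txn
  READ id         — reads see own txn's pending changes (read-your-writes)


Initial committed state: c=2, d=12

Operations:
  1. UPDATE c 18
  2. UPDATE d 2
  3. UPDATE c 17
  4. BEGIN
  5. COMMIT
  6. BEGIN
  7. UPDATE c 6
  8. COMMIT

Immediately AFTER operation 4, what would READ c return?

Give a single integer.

Answer: 17

Derivation:
Initial committed: {c=2, d=12}
Op 1: UPDATE c=18 (auto-commit; committed c=18)
Op 2: UPDATE d=2 (auto-commit; committed d=2)
Op 3: UPDATE c=17 (auto-commit; committed c=17)
Op 4: BEGIN: in_txn=True, pending={}
After op 4: visible(c) = 17 (pending={}, committed={c=17, d=2})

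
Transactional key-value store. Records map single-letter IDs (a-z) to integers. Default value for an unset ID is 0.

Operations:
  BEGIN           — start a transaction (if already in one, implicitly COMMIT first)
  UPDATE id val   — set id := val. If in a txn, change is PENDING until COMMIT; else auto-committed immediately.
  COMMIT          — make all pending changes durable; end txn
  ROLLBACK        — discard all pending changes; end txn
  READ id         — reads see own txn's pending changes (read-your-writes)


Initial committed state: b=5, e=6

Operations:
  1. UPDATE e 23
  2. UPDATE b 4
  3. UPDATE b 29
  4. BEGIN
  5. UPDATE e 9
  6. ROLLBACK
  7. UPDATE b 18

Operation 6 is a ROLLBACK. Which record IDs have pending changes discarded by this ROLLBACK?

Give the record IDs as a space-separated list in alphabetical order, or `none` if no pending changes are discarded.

Initial committed: {b=5, e=6}
Op 1: UPDATE e=23 (auto-commit; committed e=23)
Op 2: UPDATE b=4 (auto-commit; committed b=4)
Op 3: UPDATE b=29 (auto-commit; committed b=29)
Op 4: BEGIN: in_txn=True, pending={}
Op 5: UPDATE e=9 (pending; pending now {e=9})
Op 6: ROLLBACK: discarded pending ['e']; in_txn=False
Op 7: UPDATE b=18 (auto-commit; committed b=18)
ROLLBACK at op 6 discards: ['e']

Answer: e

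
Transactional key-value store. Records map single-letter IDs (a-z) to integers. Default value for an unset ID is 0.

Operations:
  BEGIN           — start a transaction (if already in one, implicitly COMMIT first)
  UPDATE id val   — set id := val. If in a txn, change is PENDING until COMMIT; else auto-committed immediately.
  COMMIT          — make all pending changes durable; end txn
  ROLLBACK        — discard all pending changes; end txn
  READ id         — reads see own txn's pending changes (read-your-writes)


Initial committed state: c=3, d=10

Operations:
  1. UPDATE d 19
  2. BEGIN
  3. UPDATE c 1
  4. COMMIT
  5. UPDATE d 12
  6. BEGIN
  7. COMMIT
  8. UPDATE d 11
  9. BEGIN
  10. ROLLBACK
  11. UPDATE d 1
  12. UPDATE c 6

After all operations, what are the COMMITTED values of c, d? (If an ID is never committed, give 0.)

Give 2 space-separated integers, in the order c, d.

Answer: 6 1

Derivation:
Initial committed: {c=3, d=10}
Op 1: UPDATE d=19 (auto-commit; committed d=19)
Op 2: BEGIN: in_txn=True, pending={}
Op 3: UPDATE c=1 (pending; pending now {c=1})
Op 4: COMMIT: merged ['c'] into committed; committed now {c=1, d=19}
Op 5: UPDATE d=12 (auto-commit; committed d=12)
Op 6: BEGIN: in_txn=True, pending={}
Op 7: COMMIT: merged [] into committed; committed now {c=1, d=12}
Op 8: UPDATE d=11 (auto-commit; committed d=11)
Op 9: BEGIN: in_txn=True, pending={}
Op 10: ROLLBACK: discarded pending []; in_txn=False
Op 11: UPDATE d=1 (auto-commit; committed d=1)
Op 12: UPDATE c=6 (auto-commit; committed c=6)
Final committed: {c=6, d=1}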